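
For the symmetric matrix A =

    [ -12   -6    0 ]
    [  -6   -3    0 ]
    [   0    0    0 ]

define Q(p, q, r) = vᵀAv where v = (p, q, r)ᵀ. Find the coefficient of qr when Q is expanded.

The coefficient of qr is A[2,3] + A[3,2] = 2·0 = 0.

0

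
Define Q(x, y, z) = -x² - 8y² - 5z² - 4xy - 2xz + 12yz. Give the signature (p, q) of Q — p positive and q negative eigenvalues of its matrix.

(1, 2)

The symmetric matrix is A = [[-1, -2, -1], [-2, -8, 6], [-1, 6, -5]].
Congruent diagonalization of A (simultaneous row and column reduction) yields pivots -1, -4, 12.
Counting signs: 1 positive, 2 negative.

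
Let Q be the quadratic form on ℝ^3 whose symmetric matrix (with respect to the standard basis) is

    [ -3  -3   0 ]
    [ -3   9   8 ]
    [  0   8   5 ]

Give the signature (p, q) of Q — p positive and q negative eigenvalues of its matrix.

(1, 2)

Symmetric row and column elimination reduces A to a congruent diagonal form with pivots -3, 12, -1/3.
So there are 1 positive, 2 negative pivots.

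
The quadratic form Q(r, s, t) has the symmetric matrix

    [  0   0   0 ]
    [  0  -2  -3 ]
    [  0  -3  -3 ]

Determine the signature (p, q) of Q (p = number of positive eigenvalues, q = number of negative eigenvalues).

(1, 1)

Congruent diagonalization of A (simultaneous row and column reduction) yields pivots 0, -2, 3/2.
That gives 1 positive, 1 negative, 1 zero pivots.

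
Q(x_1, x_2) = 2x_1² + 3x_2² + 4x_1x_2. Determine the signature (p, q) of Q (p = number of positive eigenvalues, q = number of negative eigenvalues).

Write A = [[2, 2], [2, 3]].
Applying the same elementary operations to the rows and columns of A produces a congruent diagonal matrix with entries 2, 1.
That gives 2 positive pivots.

(2, 0)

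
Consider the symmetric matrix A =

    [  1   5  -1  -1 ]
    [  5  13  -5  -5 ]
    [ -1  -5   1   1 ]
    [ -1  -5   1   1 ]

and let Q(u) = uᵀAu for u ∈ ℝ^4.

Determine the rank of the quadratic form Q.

2

Symmetric row and column elimination reduces A to a congruent diagonal form with pivots 1, -12, 0, 0.
Counting signs: 1 positive, 1 negative, 2 zero.
The rank is the number of nonzero pivots: 2.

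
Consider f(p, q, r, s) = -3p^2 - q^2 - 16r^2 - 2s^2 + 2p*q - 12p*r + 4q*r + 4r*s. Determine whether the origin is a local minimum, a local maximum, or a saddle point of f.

The Hessian at the origin is H = [[-6, 2, -12, 0], [2, -2, 4, 0], [-12, 4, -32, 4], [0, 0, 4, -4]].
An LDLᵀ factorisation of H has diagonal entries -6, -4/3, -8, -2.
Counting signs: 4 negative.
H is negative definite, so the origin is a strict local maximum.

local maximum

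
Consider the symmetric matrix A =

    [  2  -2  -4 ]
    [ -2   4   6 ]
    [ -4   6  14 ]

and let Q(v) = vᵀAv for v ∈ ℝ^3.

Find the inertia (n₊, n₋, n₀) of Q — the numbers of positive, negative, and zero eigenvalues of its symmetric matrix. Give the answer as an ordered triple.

Row-reducing A symmetrically gives the diagonal entries 2, 2, 4.
Counting signs: 3 positive.

(3, 0, 0)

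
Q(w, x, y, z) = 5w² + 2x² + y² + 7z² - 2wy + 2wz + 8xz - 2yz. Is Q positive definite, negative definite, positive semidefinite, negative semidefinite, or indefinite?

The associated matrix is A = [[5, 0, -1, 1], [0, 2, 0, 4], [-1, 0, 1, -1], [1, 4, -1, 7]].
An LDLᵀ factorisation of A has diagonal entries 5, 2, 4/5, -2.
So there are 3 positive, 1 negative pivots.
Hence Q is indefinite.

indefinite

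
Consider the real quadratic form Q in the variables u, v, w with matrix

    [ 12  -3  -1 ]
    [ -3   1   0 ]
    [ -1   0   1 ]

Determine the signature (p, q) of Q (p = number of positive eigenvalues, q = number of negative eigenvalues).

(3, 0)

An LDLᵀ factorisation of A has diagonal entries 12, 1/4, 2/3.
Counting signs: 3 positive.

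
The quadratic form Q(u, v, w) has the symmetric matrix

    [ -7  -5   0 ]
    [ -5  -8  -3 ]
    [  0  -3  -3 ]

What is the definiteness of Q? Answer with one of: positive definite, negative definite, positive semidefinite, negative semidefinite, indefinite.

Symmetric row and column elimination reduces A to a congruent diagonal form with pivots -7, -31/7, -30/31.
Counting signs: 3 negative.
Hence Q is negative definite.

negative definite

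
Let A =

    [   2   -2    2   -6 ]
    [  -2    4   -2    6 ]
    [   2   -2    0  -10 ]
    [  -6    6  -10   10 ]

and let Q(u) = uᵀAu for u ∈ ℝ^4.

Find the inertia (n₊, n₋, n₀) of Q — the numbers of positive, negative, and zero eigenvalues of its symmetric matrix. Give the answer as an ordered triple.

Row-reducing A symmetrically gives the diagonal entries 2, 2, -2, 0.
That gives 2 positive, 1 negative, 1 zero pivots.

(2, 1, 1)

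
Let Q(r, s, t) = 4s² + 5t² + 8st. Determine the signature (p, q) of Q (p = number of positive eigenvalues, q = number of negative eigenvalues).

(2, 0)

Write A = [[0, 0, 0], [0, 4, 4], [0, 4, 5]].
Congruent diagonalization of A (simultaneous row and column reduction) yields pivots 0, 4, 1.
So there are 2 positive, 1 zero pivots.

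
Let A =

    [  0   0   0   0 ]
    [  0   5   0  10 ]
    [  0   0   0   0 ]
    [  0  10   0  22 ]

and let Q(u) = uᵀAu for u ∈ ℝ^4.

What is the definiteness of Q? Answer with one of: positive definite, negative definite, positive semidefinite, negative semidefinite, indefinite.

positive semidefinite

Applying the same elementary operations to the rows and columns of A produces a congruent diagonal matrix with entries 0, 5, 0, 2.
Counting signs: 2 positive, 2 zero.
Hence Q is positive semidefinite.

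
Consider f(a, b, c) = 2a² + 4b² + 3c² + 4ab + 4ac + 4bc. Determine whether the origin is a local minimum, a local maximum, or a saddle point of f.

local minimum

The Hessian at the origin is H = [[4, 4, 4], [4, 8, 4], [4, 4, 6]].
Row-reducing H symmetrically gives the diagonal entries 4, 4, 2.
So there are 3 positive pivots.
H is positive definite, so the origin is a strict local minimum.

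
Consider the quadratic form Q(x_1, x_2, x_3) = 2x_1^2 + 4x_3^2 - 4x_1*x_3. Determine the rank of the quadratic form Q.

2

Write A = [[2, 0, -2], [0, 0, 0], [-2, 0, 4]].
Row-reducing A symmetrically gives the diagonal entries 2, 0, 2.
Counting signs: 2 positive, 1 zero.
The rank is the number of nonzero pivots: 2.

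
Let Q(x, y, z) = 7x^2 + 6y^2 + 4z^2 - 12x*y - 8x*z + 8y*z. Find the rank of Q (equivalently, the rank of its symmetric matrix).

The associated matrix is A = [[7, -6, -4], [-6, 6, 4], [-4, 4, 4]].
Applying the same elementary operations to the rows and columns of A produces a congruent diagonal matrix with entries 7, 6/7, 4/3.
Counting signs: 3 positive.
The rank is the number of nonzero pivots: 3.

3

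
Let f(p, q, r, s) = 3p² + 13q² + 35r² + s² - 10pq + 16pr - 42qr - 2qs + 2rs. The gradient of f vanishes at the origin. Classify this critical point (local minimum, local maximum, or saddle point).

local minimum

The Hessian at the origin is H = [[6, -10, 16, 0], [-10, 26, -42, -2], [16, -42, 70, 2], [0, -2, 2, 2]].
Applying the same elementary operations to the rows and columns of H produces a congruent diagonal matrix with entries 6, 28/3, 15/7, 4/5.
So there are 4 positive pivots.
H is positive definite, so the origin is a strict local minimum.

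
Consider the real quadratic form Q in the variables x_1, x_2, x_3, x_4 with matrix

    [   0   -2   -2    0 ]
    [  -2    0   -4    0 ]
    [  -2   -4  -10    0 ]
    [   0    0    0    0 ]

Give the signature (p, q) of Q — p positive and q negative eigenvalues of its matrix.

(1, 2)

By Sylvester's law of inertia any congruent diagonalization of A has 1 positive, 2 negative and 1 zero entries.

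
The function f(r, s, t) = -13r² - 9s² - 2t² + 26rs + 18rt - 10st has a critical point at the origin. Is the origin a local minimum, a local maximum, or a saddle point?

The Hessian at the origin is H = [[-26, 26, 18], [26, -18, -10], [18, -10, -4]].
Symmetric row and column elimination reduces H to a congruent diagonal form with pivots -26, 8, 6/13.
That gives 2 positive, 1 negative pivots.
H is indefinite, so the origin is a saddle point.

saddle point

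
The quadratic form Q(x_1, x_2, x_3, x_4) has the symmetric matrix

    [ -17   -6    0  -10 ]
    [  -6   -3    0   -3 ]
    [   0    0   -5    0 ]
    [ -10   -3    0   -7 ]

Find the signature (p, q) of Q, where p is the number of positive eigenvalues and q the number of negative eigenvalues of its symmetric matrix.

Symmetric row and column elimination reduces A to a congruent diagonal form with pivots -17, -15/17, -5, -4/5.
So there are 4 negative pivots.

(0, 4)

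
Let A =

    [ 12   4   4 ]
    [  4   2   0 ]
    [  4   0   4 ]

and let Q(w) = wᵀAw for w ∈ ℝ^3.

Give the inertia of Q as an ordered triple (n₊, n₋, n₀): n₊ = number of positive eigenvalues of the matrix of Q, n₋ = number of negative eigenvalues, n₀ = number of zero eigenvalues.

Symmetric row and column elimination reduces A to a congruent diagonal form with pivots 12, 2/3, 0.
So there are 2 positive, 1 zero pivots.

(2, 0, 1)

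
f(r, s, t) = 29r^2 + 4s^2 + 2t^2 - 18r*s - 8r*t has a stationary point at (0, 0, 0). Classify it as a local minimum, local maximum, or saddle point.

local minimum

The Hessian at the origin is H = [[58, -18, -8], [-18, 8, 0], [-8, 0, 4]].
Symmetric row and column elimination reduces H to a congruent diagonal form with pivots 58, 70/29, 12/35.
Counting signs: 3 positive.
H is positive definite, so the origin is a strict local minimum.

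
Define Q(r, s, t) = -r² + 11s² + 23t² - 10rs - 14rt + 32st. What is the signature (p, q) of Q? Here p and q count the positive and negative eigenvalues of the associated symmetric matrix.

(1, 2)

Write A = [[-1, -5, -7], [-5, 11, 16], [-7, 16, 23]].
Congruent diagonalization of A (simultaneous row and column reduction) yields pivots -1, 36, -1/4.
So there are 1 positive, 2 negative pivots.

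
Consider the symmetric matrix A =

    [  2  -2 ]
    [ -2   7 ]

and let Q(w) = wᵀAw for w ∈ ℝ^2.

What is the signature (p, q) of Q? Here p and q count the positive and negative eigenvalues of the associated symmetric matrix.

Symmetric row and column elimination reduces A to a congruent diagonal form with pivots 2, 5.
So there are 2 positive pivots.

(2, 0)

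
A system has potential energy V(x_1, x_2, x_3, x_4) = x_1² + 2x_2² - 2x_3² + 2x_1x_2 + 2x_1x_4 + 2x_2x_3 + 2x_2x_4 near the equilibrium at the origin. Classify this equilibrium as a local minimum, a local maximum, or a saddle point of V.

The Hessian at the origin is H = [[2, 2, 0, 2], [2, 4, 2, 2], [0, 2, -4, 0], [2, 2, 0, 0]].
Symmetric row and column elimination reduces H to a congruent diagonal form with pivots 2, 2, -6, -2.
That gives 2 positive, 2 negative pivots.
H is indefinite, so the origin is a saddle point.

saddle point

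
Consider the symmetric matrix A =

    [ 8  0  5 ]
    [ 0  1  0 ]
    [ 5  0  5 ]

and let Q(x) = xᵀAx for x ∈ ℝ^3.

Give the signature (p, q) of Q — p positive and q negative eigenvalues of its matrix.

(3, 0)

Row-reducing A symmetrically gives the diagonal entries 8, 1, 15/8.
Counting signs: 3 positive.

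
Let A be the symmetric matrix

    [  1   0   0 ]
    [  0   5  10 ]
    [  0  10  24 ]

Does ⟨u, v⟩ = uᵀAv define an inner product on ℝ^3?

An LDLᵀ factorisation of A has diagonal entries 1, 5, 4.
That gives 3 positive pivots.
Hence Q is positive definite.
⟨·,·⟩ is an inner product exactly when A is positive definite.

yes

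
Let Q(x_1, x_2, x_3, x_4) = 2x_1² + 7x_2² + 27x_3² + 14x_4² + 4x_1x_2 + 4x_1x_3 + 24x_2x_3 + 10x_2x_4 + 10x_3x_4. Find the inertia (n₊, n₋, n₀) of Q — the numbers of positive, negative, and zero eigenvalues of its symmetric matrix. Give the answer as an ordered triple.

(4, 0, 0)

Write A = [[2, 2, 2, 0], [2, 7, 12, 5], [2, 12, 27, 5], [0, 5, 5, 14]].
Symmetric row and column elimination reduces A to a congruent diagonal form with pivots 2, 5, 5, 4.
That gives 4 positive pivots.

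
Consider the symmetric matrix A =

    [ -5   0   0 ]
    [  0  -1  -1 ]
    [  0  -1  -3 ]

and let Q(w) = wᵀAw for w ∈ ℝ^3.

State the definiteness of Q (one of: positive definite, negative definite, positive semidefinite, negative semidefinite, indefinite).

negative definite

Leading principal minors: Δ_1 = -5, Δ_2 = 5, Δ_3 = -10.
The signs alternate starting with Δ_1 < 0, so by Sylvester's criterion Q is negative definite.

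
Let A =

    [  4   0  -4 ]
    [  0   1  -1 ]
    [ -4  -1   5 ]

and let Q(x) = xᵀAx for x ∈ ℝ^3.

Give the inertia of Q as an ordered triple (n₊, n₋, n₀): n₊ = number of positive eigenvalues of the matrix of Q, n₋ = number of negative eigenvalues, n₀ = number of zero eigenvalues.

(2, 0, 1)

Symmetric row and column elimination reduces A to a congruent diagonal form with pivots 4, 1, 0.
That gives 2 positive, 1 zero pivots.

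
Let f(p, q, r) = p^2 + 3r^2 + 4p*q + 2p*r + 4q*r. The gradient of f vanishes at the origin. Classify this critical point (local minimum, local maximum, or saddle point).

saddle point

The Hessian at the origin is H = [[2, 4, 2], [4, 0, 4], [2, 4, 6]].
An LDLᵀ factorisation of H has diagonal entries 2, -8, 4.
That gives 2 positive, 1 negative pivots.
H is indefinite, so the origin is a saddle point.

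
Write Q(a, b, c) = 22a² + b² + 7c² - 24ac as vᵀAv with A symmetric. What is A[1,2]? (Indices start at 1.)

The coefficient of a·b in Q is 0. For a symmetric A this equals A[1,2] + A[2,1] = 2·A[1,2].
So A[1,2] = 0/2 = 0.

0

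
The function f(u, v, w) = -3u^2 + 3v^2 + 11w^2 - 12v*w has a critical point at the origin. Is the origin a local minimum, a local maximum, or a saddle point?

The Hessian at the origin is H = [[-6, 0, 0], [0, 6, -12], [0, -12, 22]].
Symmetric row and column elimination reduces H to a congruent diagonal form with pivots -6, 6, -2.
Counting signs: 1 positive, 2 negative.
H is indefinite, so the origin is a saddle point.

saddle point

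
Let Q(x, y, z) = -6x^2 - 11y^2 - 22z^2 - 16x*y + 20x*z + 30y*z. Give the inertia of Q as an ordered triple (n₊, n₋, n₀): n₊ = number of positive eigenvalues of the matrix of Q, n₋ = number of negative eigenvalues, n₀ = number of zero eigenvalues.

(1, 2, 0)

Write A = [[-6, -8, 10], [-8, -11, 15], [10, 15, -22]].
Row-reducing A symmetrically gives the diagonal entries -6, -1/3, 3.
So there are 1 positive, 2 negative pivots.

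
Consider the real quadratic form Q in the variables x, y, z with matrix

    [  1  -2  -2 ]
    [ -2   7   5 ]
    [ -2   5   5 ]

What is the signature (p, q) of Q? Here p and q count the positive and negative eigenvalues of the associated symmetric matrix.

(3, 0)

Row-reducing A symmetrically gives the diagonal entries 1, 3, 2/3.
Counting signs: 3 positive.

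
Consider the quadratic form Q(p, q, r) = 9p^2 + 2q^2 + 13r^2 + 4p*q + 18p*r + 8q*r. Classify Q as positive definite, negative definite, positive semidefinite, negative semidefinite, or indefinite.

The symmetric matrix of Q is A = [[9, 2, 9], [2, 2, 4], [9, 4, 13]].
Leading principal minors: Δ_1 = 9, Δ_2 = 14, Δ_3 = 20.
All leading principal minors are positive, so by Sylvester's criterion Q is positive definite.

positive definite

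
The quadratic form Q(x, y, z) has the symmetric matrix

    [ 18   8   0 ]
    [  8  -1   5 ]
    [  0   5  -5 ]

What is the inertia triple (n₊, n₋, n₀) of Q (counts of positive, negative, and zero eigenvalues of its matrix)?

(2, 1, 0)

An LDLᵀ factorisation of A has diagonal entries 18, -41/9, 20/41.
That gives 2 positive, 1 negative pivots.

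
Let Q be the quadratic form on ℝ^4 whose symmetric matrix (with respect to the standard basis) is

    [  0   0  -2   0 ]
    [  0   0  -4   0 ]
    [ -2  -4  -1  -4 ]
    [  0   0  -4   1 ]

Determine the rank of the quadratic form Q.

Row reduction of A gives 3 nonzero rows, so rank A = 3.

3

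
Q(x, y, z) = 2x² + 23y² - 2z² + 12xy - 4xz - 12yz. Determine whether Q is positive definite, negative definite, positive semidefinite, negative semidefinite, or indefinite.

indefinite

Write A = [[2, 6, -2], [6, 23, -6], [-2, -6, -2]].
Row-reducing A symmetrically gives the diagonal entries 2, 5, -4.
That gives 2 positive, 1 negative pivots.
Hence Q is indefinite.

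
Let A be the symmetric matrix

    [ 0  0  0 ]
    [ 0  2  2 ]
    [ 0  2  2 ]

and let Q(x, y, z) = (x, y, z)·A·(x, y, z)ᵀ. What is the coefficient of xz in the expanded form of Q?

0

The coefficient of xz is A[1,3] + A[3,1] = 2·0 = 0.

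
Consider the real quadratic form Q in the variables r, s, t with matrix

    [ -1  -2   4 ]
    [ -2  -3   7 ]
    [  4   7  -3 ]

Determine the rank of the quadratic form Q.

3

Row-reducing A symmetrically gives the diagonal entries -1, 1, 12.
Counting signs: 2 positive, 1 negative.
The rank is the number of nonzero pivots: 3.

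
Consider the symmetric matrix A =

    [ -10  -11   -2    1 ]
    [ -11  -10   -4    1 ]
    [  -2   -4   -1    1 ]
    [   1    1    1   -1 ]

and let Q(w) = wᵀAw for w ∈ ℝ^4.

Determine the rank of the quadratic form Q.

Symmetric row and column elimination reduces A to a congruent diagonal form with pivots -10, 21/10, -15/7, -2/3.
Counting signs: 1 positive, 3 negative.
The rank is the number of nonzero pivots: 4.

4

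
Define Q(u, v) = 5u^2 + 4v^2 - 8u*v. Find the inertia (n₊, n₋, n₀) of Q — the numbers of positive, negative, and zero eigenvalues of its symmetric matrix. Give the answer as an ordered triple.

(2, 0, 0)

Write A = [[5, -4], [-4, 4]].
Applying the same elementary operations to the rows and columns of A produces a congruent diagonal matrix with entries 5, 4/5.
Counting signs: 2 positive.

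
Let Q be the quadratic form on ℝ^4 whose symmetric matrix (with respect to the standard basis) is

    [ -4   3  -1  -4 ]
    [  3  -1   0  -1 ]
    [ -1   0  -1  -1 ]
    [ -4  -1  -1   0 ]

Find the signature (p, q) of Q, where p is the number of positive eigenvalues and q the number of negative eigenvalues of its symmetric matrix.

(1, 3)

Row-reducing A symmetrically gives the diagonal entries -4, 5/4, -6/5, -4.
That gives 1 positive, 3 negative pivots.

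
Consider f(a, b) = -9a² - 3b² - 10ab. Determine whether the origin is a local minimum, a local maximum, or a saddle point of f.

The Hessian at the origin is H = [[-18, -10], [-10, -6]].
det H = -18·-6 − (-10)² = 8 > 0 and H[1,1] = -18 < 0, so H is negative definite.
Therefore the origin is a local maximum.

local maximum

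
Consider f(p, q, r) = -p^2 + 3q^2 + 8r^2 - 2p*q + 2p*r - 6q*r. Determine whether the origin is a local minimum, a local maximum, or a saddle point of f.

The Hessian at the origin is H = [[-2, -2, 2], [-2, 6, -6], [2, -6, 16]].
Row-reducing H symmetrically gives the diagonal entries -2, 8, 10.
That gives 2 positive, 1 negative pivots.
H is indefinite, so the origin is a saddle point.

saddle point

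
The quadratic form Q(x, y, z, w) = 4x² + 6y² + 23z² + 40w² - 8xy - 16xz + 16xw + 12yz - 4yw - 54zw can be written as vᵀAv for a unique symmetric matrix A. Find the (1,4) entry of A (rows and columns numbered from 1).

The coefficient of x·w in Q is 16. For a symmetric A this equals A[1,4] + A[4,1] = 2·A[1,4].
So A[1,4] = 16/2 = 8.

8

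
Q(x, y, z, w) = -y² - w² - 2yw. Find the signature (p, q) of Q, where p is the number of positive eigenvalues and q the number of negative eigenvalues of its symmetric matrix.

(0, 1)

Write A = [[0, 0, 0, 0], [0, -1, 0, -1], [0, 0, 0, 0], [0, -1, 0, -1]].
Symmetric row and column elimination reduces A to a congruent diagonal form with pivots 0, -1, 0, 0.
So there are 1 negative, 3 zero pivots.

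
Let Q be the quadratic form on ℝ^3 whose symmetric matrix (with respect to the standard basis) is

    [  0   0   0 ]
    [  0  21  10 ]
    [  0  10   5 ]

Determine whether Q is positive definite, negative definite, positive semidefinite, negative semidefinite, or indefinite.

Congruent diagonalization of A (simultaneous row and column reduction) yields pivots 0, 21, 5/21.
That gives 2 positive, 1 zero pivots.
Hence Q is positive semidefinite.

positive semidefinite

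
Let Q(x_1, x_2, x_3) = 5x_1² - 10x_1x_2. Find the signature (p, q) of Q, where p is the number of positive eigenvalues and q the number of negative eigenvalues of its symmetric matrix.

Write A = [[5, -5, 0], [-5, 0, 0], [0, 0, 0]].
Congruent diagonalization of A (simultaneous row and column reduction) yields pivots 5, -5, 0.
That gives 1 positive, 1 negative, 1 zero pivots.

(1, 1)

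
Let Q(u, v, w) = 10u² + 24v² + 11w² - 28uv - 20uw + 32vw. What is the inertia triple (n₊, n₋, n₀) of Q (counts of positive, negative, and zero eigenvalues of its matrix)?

The associated matrix is A = [[10, -14, -10], [-14, 24, 16], [-10, 16, 11]].
Congruent diagonalization of A (simultaneous row and column reduction) yields pivots 10, 22/5, 1/11.
That gives 3 positive pivots.

(3, 0, 0)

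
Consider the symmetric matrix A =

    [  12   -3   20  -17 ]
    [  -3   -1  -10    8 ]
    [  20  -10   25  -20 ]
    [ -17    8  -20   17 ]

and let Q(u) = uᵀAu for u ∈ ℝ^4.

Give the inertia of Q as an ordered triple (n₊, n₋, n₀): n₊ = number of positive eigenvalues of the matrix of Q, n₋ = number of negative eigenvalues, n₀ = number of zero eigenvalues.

Congruent diagonalization of A (simultaneous row and column reduction) yields pivots 12, -7/4, 125/21, 0.
Counting signs: 2 positive, 1 negative, 1 zero.

(2, 1, 1)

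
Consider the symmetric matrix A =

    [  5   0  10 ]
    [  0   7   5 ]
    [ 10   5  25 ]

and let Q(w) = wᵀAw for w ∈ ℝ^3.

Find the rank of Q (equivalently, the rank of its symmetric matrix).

Congruent diagonalization of A (simultaneous row and column reduction) yields pivots 5, 7, 10/7.
So there are 3 positive pivots.
The rank is the number of nonzero pivots: 3.

3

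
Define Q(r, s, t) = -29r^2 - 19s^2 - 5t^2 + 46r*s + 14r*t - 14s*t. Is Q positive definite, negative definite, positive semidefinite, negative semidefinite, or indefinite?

negative definite

The symmetric matrix of Q is A = [[-29, 23, 7], [23, -19, -7], [7, -7, -5]].
Leading principal minors: Δ_1 = -29, Δ_2 = 22, Δ_3 = -12.
The signs alternate starting with Δ_1 < 0, so by Sylvester's criterion Q is negative definite.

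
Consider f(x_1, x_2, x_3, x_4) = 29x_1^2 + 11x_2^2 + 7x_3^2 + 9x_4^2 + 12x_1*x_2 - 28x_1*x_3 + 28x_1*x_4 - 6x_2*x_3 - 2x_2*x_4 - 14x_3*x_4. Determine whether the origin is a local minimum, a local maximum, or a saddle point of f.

local minimum

The Hessian at the origin is H = [[58, 12, -28, 28], [12, 22, -6, -2], [-28, -6, 14, -14], [28, -2, -14, 18]].
Row-reducing H symmetrically gives the diagonal entries 58, 566/29, 136/283, 12/17.
So there are 4 positive pivots.
H is positive definite, so the origin is a strict local minimum.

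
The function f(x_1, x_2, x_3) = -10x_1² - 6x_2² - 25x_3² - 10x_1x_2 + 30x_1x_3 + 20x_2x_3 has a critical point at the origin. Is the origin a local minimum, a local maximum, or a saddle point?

The Hessian at the origin is H = [[-20, -10, 30], [-10, -12, 20], [30, 20, -50]].
Row-reducing H symmetrically gives the diagonal entries -20, -7, -10/7.
Counting signs: 3 negative.
H is negative definite, so the origin is a strict local maximum.

local maximum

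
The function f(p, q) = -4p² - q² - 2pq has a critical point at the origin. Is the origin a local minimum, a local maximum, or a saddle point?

The Hessian at the origin is H = [[-8, -2], [-2, -2]].
det H = -8·-2 − (-2)² = 12 > 0 and H[1,1] = -8 < 0, so H is negative definite.
Therefore the origin is a local maximum.

local maximum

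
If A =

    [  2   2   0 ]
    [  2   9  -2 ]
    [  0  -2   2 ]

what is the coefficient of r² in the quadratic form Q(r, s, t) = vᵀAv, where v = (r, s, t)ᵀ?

2

The coefficient of r² is the diagonal entry A[1,1] = 2.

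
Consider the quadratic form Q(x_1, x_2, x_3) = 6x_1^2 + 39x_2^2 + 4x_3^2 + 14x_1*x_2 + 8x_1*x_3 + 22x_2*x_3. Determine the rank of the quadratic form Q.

3

Write A = [[6, 7, 4], [7, 39, 11], [4, 11, 4]].
An LDLᵀ factorisation of A has diagonal entries 6, 185/6, 6/185.
Counting signs: 3 positive.
The rank is the number of nonzero pivots: 3.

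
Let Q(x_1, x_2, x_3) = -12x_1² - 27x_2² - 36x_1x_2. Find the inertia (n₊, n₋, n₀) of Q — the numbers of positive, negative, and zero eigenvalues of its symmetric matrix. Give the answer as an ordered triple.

The associated matrix is A = [[-12, -18, 0], [-18, -27, 0], [0, 0, 0]].
Row-reducing A symmetrically gives the diagonal entries -12, 0, 0.
So there are 1 negative, 2 zero pivots.

(0, 1, 2)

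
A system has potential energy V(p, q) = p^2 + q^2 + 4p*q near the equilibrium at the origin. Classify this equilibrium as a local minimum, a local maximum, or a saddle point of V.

saddle point

The Hessian at the origin is H = [[2, 4], [4, 2]].
det H = 2·2 − (4)² = -12 < 0, so H is indefinite.
Therefore the origin is a saddle point.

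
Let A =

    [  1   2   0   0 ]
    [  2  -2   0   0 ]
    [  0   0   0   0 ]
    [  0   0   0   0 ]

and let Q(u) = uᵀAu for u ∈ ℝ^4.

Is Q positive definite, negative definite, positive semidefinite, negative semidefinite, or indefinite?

Applying the same elementary operations to the rows and columns of A produces a congruent diagonal matrix with entries 1, -6, 0, 0.
So there are 1 positive, 1 negative, 2 zero pivots.
Hence Q is indefinite.

indefinite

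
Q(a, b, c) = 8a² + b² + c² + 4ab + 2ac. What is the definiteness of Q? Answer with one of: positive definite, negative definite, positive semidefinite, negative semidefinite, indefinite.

positive definite

Write A = [[8, 2, 1], [2, 1, 0], [1, 0, 1]].
Applying the same elementary operations to the rows and columns of A produces a congruent diagonal matrix with entries 8, 1/2, 3/4.
That gives 3 positive pivots.
Hence Q is positive definite.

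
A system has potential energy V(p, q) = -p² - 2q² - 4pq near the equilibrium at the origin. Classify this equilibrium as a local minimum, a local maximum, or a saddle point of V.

saddle point

The Hessian at the origin is H = [[-2, -4], [-4, -4]].
det H = -2·-4 − (-4)² = -8 < 0, so H is indefinite.
Therefore the origin is a saddle point.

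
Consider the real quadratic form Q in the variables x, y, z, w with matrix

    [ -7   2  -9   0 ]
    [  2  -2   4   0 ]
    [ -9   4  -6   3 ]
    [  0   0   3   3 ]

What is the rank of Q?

Row-reducing A symmetrically gives the diagonal entries -7, -10/7, 7, 12/7.
That gives 2 positive, 2 negative pivots.
The rank is the number of nonzero pivots: 4.

4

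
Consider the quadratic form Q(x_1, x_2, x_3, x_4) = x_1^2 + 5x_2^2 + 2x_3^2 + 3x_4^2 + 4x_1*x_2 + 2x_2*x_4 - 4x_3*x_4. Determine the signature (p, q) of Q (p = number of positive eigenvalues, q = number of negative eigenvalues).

The associated matrix is A = [[1, 2, 0, 0], [2, 5, 0, 1], [0, 0, 2, -2], [0, 1, -2, 3]].
Congruent diagonalization of A (simultaneous row and column reduction) yields pivots 1, 1, 2, 0.
Counting signs: 3 positive, 1 zero.

(3, 0)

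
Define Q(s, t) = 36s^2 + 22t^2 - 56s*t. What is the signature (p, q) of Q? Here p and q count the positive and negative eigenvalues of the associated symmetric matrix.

(2, 0)

The symmetric matrix is A = [[36, -28], [-28, 22]].
Row-reducing A symmetrically gives the diagonal entries 36, 2/9.
So there are 2 positive pivots.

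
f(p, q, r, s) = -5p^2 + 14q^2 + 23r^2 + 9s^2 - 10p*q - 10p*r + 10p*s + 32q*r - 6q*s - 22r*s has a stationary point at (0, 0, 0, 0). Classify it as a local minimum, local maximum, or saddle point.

saddle point

The Hessian at the origin is H = [[-10, -10, -10, 10], [-10, 28, 32, -6], [-10, 32, 46, -22], [10, -6, -22, 18]].
Symmetric row and column elimination reduces H to a congruent diagonal form with pivots -10, 38, 182/19, -12/91.
So there are 2 positive, 2 negative pivots.
H is indefinite, so the origin is a saddle point.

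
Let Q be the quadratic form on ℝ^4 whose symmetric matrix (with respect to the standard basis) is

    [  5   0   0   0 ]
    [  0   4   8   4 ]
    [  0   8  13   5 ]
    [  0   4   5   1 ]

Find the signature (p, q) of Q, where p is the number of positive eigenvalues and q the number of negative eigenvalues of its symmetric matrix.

Applying the same elementary operations to the rows and columns of A produces a congruent diagonal matrix with entries 5, 4, -3, 0.
That gives 2 positive, 1 negative, 1 zero pivots.

(2, 1)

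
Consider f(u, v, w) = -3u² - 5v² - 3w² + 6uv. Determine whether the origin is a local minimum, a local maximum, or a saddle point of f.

local maximum

The Hessian at the origin is H = [[-6, 6, 0], [6, -10, 0], [0, 0, -6]].
Congruent diagonalization of H (simultaneous row and column reduction) yields pivots -6, -4, -6.
That gives 3 negative pivots.
H is negative definite, so the origin is a strict local maximum.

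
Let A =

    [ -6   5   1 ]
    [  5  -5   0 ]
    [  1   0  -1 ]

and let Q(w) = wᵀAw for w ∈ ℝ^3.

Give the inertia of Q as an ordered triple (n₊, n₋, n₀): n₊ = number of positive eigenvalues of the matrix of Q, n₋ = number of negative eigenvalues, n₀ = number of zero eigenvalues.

Symmetric row and column elimination reduces A to a congruent diagonal form with pivots -6, -5/6, 0.
So there are 2 negative, 1 zero pivots.

(0, 2, 1)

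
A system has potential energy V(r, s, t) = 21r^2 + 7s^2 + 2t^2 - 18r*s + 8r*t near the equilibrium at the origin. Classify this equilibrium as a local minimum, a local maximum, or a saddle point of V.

local minimum

The Hessian at the origin is H = [[42, -18, 8], [-18, 14, 0], [8, 0, 4]].
Applying the same elementary operations to the rows and columns of H produces a congruent diagonal matrix with entries 42, 44/7, 20/33.
That gives 3 positive pivots.
H is positive definite, so the origin is a strict local minimum.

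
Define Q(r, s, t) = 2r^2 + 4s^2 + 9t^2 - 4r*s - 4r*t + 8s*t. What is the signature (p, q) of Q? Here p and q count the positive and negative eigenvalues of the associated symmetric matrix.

(3, 0)

The symmetric matrix is A = [[2, -2, -2], [-2, 4, 4], [-2, 4, 9]].
Congruent diagonalization of A (simultaneous row and column reduction) yields pivots 2, 2, 5.
Counting signs: 3 positive.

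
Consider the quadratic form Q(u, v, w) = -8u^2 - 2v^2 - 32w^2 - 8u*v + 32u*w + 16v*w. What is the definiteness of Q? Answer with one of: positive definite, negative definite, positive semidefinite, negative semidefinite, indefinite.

The associated matrix is A = [[-8, -4, 16], [-4, -2, 8], [16, 8, -32]].
Applying the same elementary operations to the rows and columns of A produces a congruent diagonal matrix with entries -8, 0, 0.
That gives 1 negative, 2 zero pivots.
Hence Q is negative semidefinite.

negative semidefinite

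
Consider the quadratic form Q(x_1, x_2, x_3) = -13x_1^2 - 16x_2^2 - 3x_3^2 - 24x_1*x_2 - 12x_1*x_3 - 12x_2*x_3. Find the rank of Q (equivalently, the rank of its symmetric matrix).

Write A = [[-13, -12, -6], [-12, -16, -6], [-6, -6, -3]].
Row-reducing A symmetrically gives the diagonal entries -13, -64/13, -3/16.
Counting signs: 3 negative.
The rank is the number of nonzero pivots: 3.

3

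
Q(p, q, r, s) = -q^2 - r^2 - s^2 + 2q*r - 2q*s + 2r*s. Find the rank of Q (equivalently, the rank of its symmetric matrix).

Write A = [[0, 0, 0, 0], [0, -1, 1, -1], [0, 1, -1, 1], [0, -1, 1, -1]].
Symmetric row and column elimination reduces A to a congruent diagonal form with pivots 0, -1, 0, 0.
Counting signs: 1 negative, 3 zero.
The rank is the number of nonzero pivots: 1.

1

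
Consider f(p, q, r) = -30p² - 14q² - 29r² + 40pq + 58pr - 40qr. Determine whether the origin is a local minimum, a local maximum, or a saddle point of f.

The Hessian at the origin is H = [[-60, 40, 58], [40, -28, -40], [58, -40, -58]].
Applying the same elementary operations to the rows and columns of H produces a congruent diagonal matrix with entries -60, -4/3, -3/5.
That gives 3 negative pivots.
H is negative definite, so the origin is a strict local maximum.

local maximum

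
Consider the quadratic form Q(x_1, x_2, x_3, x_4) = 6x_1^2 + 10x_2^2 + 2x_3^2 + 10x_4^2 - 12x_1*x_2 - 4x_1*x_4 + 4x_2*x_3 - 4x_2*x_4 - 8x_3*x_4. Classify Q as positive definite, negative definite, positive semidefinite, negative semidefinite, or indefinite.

positive definite

The symmetric matrix is A = [[6, -6, 0, -2], [-6, 10, 2, -2], [0, 2, 2, -4], [-2, -2, -4, 10]].
An LDLᵀ factorisation of A has diagonal entries 6, 4, 1, 4/3.
That gives 4 positive pivots.
Hence Q is positive definite.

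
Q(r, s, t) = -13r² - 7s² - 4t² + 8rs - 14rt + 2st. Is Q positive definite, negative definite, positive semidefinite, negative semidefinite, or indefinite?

The symmetric matrix is A = [[-13, 4, -7], [4, -7, 1], [-7, 1, -4]].
Symmetric row and column elimination reduces A to a congruent diagonal form with pivots -13, -75/13, 0.
So there are 2 negative, 1 zero pivots.
Hence Q is negative semidefinite.

negative semidefinite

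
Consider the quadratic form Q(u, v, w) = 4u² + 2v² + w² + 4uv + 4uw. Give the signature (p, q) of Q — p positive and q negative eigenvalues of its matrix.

(2, 1)

Write A = [[4, 2, 2], [2, 2, 0], [2, 0, 1]].
Row-reducing A symmetrically gives the diagonal entries 4, 1, -1.
So there are 2 positive, 1 negative pivots.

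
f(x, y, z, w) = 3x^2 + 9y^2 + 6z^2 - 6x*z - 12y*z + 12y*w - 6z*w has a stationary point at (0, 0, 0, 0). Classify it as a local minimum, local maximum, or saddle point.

saddle point

The Hessian at the origin is H = [[6, 0, -6, 0], [0, 18, -12, 12], [-6, -12, 12, -6], [0, 12, -6, 0]].
Row-reducing H symmetrically gives the diagonal entries 6, 18, -2, -6.
So there are 2 positive, 2 negative pivots.
H is indefinite, so the origin is a saddle point.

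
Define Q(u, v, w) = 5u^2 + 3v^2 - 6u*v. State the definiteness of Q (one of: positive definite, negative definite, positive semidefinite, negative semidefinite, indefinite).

Write A = [[5, -3, 0], [-3, 3, 0], [0, 0, 0]].
Applying the same elementary operations to the rows and columns of A produces a congruent diagonal matrix with entries 5, 6/5, 0.
That gives 2 positive, 1 zero pivots.
Hence Q is positive semidefinite.

positive semidefinite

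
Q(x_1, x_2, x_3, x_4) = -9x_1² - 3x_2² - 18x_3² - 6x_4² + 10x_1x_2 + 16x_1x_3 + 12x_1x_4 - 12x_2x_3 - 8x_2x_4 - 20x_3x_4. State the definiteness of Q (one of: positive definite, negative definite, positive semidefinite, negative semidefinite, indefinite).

negative semidefinite

Write A = [[-9, 5, 8, 6], [5, -3, -6, -4], [8, -6, -18, -10], [6, -4, -10, -6]].
Row-reducing A symmetrically gives the diagonal entries -9, -2/9, 0, 0.
That gives 2 negative, 2 zero pivots.
Hence Q is negative semidefinite.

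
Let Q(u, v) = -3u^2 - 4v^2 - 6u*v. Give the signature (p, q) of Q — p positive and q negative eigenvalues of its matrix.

The associated matrix is A = [[-3, -3], [-3, -4]].
Symmetric row and column elimination reduces A to a congruent diagonal form with pivots -3, -1.
That gives 2 negative pivots.

(0, 2)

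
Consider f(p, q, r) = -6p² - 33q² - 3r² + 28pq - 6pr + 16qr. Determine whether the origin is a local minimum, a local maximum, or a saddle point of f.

saddle point

The Hessian at the origin is H = [[-12, 28, -6], [28, -66, 16], [-6, 16, -6]].
Congruent diagonalization of H (simultaneous row and column reduction) yields pivots -12, -2/3, 3.
So there are 1 positive, 2 negative pivots.
H is indefinite, so the origin is a saddle point.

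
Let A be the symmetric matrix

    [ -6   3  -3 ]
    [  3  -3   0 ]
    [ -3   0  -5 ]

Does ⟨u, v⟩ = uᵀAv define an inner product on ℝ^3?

no

Leading principal minors: Δ_1 = -6, Δ_2 = 9, Δ_3 = -18.
The signs alternate starting with Δ_1 < 0, so by Sylvester's criterion Q is negative definite.
⟨·,·⟩ is an inner product exactly when A is positive definite.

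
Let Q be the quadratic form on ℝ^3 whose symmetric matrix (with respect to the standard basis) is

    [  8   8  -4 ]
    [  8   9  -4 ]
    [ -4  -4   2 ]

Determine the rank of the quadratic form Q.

Row-reducing A symmetrically gives the diagonal entries 8, 1, 0.
So there are 2 positive, 1 zero pivots.
The rank is the number of nonzero pivots: 2.

2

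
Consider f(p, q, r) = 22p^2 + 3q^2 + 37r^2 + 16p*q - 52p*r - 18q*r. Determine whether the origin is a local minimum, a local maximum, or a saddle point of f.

The Hessian at the origin is H = [[44, 16, -52], [16, 6, -18], [-52, -18, 74]].
An LDLᵀ factorisation of H has diagonal entries 44, 2/11, 8.
Counting signs: 3 positive.
H is positive definite, so the origin is a strict local minimum.

local minimum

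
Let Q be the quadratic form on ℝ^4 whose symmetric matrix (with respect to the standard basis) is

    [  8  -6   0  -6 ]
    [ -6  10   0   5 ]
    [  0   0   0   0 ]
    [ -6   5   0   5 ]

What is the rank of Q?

3

Applying the same elementary operations to the rows and columns of A produces a congruent diagonal matrix with entries 8, 11/2, 0, 5/11.
Counting signs: 3 positive, 1 zero.
The rank is the number of nonzero pivots: 3.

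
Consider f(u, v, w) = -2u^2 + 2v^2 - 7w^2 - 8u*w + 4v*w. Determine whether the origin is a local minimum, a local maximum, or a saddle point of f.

saddle point

The Hessian at the origin is H = [[-4, 0, -8], [0, 4, 4], [-8, 4, -14]].
Congruent diagonalization of H (simultaneous row and column reduction) yields pivots -4, 4, -2.
Counting signs: 1 positive, 2 negative.
H is indefinite, so the origin is a saddle point.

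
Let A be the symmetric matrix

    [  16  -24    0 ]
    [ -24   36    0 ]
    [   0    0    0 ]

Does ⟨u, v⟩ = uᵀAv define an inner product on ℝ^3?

no

Symmetric row and column elimination reduces A to a congruent diagonal form with pivots 16, 0, 0.
Counting signs: 1 positive, 2 zero.
Hence Q is positive semidefinite.
⟨·,·⟩ is an inner product exactly when A is positive definite.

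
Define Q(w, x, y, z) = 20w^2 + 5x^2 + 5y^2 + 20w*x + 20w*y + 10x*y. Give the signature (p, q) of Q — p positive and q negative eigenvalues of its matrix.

The symmetric matrix is A = [[20, 10, 10, 0], [10, 5, 5, 0], [10, 5, 5, 0], [0, 0, 0, 0]].
Symmetric row and column elimination reduces A to a congruent diagonal form with pivots 20, 0, 0, 0.
That gives 1 positive, 3 zero pivots.

(1, 0)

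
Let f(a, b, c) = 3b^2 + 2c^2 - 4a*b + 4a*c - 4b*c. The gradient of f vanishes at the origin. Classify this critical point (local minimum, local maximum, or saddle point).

The Hessian at the origin is H = [[0, -4, 4], [-4, 6, -4], [4, -4, 4]].
H is indefinite, so the origin is a saddle point.

saddle point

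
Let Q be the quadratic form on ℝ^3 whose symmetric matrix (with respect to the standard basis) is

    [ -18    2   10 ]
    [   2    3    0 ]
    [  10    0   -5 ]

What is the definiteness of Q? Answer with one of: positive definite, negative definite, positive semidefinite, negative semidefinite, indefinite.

Row-reducing A symmetrically gives the diagonal entries -18, 29/9, 5/29.
Counting signs: 2 positive, 1 negative.
Hence Q is indefinite.

indefinite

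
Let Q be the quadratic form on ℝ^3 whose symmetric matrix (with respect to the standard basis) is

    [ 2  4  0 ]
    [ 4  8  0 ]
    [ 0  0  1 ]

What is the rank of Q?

2

Applying the same elementary operations to the rows and columns of A produces a congruent diagonal matrix with entries 2, 0, 1.
That gives 2 positive, 1 zero pivots.
The rank is the number of nonzero pivots: 2.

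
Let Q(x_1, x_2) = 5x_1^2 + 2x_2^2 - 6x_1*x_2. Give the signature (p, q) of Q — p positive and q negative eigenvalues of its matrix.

The associated matrix is A = [[5, -3], [-3, 2]].
Congruent diagonalization of A (simultaneous row and column reduction) yields pivots 5, 1/5.
That gives 2 positive pivots.

(2, 0)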